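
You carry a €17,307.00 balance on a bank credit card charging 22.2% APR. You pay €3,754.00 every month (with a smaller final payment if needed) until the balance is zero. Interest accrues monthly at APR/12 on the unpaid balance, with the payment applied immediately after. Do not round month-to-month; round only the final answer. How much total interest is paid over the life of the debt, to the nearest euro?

Monthly rate r = 22.2%/12 = 1.85% = 0.0185.
Payoff takes n = ⌈−ln(1 − rB₀/P)/ln(1+r)⌉ = ⌈4.863⌉ = 5 payments; the last is €3,244.78.
Total paid = 4·€3,754.00 + €3,244.78 = €18,260.78.
Total interest = total paid − principal = €18,260.78 − €17,307.00 = €953.78.

€954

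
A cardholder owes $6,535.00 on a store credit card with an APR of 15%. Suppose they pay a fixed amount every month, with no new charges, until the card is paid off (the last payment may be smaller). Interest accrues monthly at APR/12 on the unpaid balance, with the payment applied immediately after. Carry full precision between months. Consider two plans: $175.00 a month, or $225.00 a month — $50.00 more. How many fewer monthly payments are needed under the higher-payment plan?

Monthly rate r = 15%/12 = 1.25% = 0.0125.
At $175.00/mo: n = ⌈−ln(1 − rB₀/P)/ln(1+r)⌉ = 51 payments (last $108.81); total interest = total paid − $6,535.00 = $2,323.81.
At $225.00/mo: 37 payments (last $70.25); total interest $1,635.25.
Payments saved = 51 − 37 = 14.

14 fewer payments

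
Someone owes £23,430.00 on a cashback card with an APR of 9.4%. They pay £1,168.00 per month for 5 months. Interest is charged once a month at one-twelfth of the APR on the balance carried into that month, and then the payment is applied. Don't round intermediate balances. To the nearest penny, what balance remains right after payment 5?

£18,429.95

Monthly rate r = 9.4%/12 = 0.783333% = 0.00783333.
Each month: B ← B·(1+r) − £1,168.00.
Month 1: interest £183.53; balance after payment £22,445.53.
Month 2: interest £175.82; balance after payment £21,453.36.
Month 3: interest £168.05; balance after payment £20,453.41.
Month 4: interest £160.22; balance after payment £19,445.63.
Month 5: interest £152.32; balance after payment £18,429.95.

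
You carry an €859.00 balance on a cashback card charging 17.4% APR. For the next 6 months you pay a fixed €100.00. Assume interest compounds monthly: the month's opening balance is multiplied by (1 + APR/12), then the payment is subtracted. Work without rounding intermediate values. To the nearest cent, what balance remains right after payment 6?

€314.32

Monthly rate r = 17.4%/12 = 1.45% = 0.0145.
Each month: B ← B·(1+r) − €100.00.
Month 1: interest €12.46; balance after payment €771.46.
Month 2: interest €11.19; balance after payment €682.64.
Month 3: interest €9.90; balance after payment €592.54.
Month 4: interest €8.59; balance after payment €501.13.
Month 5: interest €7.27; balance after payment €408.40.
Month 6: interest €5.92; balance after payment €314.32.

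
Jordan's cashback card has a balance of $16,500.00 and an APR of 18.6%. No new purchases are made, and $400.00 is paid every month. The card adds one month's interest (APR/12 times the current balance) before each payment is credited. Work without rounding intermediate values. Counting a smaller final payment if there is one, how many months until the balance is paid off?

67 months

Monthly rate r = 18.6%/12 = 1.55% = 0.0155.
Recurrence: B ← B·(1+r) − $400.00.
Month 1: interest $255.75; balance after payment $16,355.75.
Month 2: interest $253.51; balance after payment $16,209.26.
Closed form: n = −ln(1 − rB₀/P)/ln(1+r) = −ln(0.36062)/ln(1.0155) ≈ 66.310, so the balance reaches zero during payment 67.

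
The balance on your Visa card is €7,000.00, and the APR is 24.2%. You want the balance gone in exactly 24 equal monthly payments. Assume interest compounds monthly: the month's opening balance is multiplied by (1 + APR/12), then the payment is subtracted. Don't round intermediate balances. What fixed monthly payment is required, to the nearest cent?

€370.80

Monthly rate r = 24.2%/12 = 2.01667% = 0.0201667.
Level-payment amortization: P = B₀·r / (1 − (1+r)^(−n)) = 7000.00·0.0201667 / (1 − 1.02017^(−24)).
Denominator 1 − (1+r)^(−24) = 0.380711663.
P = 141.167 / 0.380711663 ≈ 370.80.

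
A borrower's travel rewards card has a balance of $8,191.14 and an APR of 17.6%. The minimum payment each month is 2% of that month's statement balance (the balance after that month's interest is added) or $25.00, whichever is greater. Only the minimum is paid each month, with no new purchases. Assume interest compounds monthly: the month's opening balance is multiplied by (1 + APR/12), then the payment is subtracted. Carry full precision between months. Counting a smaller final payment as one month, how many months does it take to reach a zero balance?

Monthly rate r = 17.6%/12 = 1.46667% = 0.0146667.
While 2% of the post-interest balance exceeds $25.00, each month B ← (B·(1+r))·(1 − 0.02), i.e. B shrinks by the factor (1+r)·0.98 = 0.99437.
This holds for months 1–336. Entering month 337 the balance is $1,230.17; 2% of the post-interest balance is now below $25.00, so the flat $25.00 minimum applies from here.
From month 337 a fixed $25.00 at rate r clears $1,230.17 in 88 more payments. Total: 336 + 88 = 424 months.

424 months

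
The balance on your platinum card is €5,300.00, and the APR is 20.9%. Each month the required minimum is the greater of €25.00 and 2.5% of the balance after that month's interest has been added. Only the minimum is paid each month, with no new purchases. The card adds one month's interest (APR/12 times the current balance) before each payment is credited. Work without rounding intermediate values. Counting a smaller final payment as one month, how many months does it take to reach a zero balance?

Monthly rate r = 20.9%/12 = 1.74167% = 0.0174167.
While 2.5% of the post-interest balance exceeds €25.00, each month B ← (B·(1+r))·(1 − 0.025), i.e. B shrinks by the factor (1+r)·0.975 = 0.99198.
This holds for months 1–210. Entering month 211 the balance is €977.24; 2.5% of the post-interest balance is now below €25.00, so the flat €25.00 minimum applies from here.
From month 211 a fixed €25.00 at rate r clears €977.24 in 67 more payments. Total: 210 + 67 = 277 months.

277 months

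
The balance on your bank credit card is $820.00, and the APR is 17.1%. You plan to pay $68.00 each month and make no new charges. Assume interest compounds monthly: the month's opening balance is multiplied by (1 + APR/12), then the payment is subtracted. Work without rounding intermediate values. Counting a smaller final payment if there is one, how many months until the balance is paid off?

Monthly rate r = 17.1%/12 = 1.425% = 0.01425.
Recurrence: B ← B·(1+r) − $68.00.
Month 1: interest $11.69; balance after payment $763.68.
Month 2: interest $10.88; balance after payment $706.57.
Closed form: n = −ln(1 − rB₀/P)/ln(1+r) = −ln(0.82816)/ln(1.01425) ≈ 13.325, so the balance reaches zero during payment 14.

14 months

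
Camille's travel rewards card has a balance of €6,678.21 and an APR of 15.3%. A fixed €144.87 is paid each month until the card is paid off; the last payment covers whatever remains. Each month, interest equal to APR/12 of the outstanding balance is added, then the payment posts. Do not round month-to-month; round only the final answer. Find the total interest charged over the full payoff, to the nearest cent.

€3,454.33

Monthly rate r = 15.3%/12 = 1.275% = 0.01275.
Payoff takes n = ⌈−ln(1 − rB₀/P)/ln(1+r)⌉ = ⌈69.942⌉ = 70 payments; the last is €136.51.
Total paid = 69·€144.87 + €136.51 = €10,132.54.
Total interest = total paid − principal = €10,132.54 − €6,678.21 = €3,454.33.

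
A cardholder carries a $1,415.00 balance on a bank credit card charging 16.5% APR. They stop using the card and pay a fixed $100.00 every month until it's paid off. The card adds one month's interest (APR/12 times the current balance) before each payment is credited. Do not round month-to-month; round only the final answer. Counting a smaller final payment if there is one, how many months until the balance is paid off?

Monthly rate r = 16.5%/12 = 1.375% = 0.01375.
Recurrence: B ← B·(1+r) − $100.00.
Month 1: interest $19.46; balance after payment $1,334.46.
Month 2: interest $18.35; balance after payment $1,252.81.
Closed form: n = −ln(1 − rB₀/P)/ln(1+r) = −ln(0.80544)/ln(1.01375) ≈ 15.844, so the balance reaches zero during payment 16.

16 months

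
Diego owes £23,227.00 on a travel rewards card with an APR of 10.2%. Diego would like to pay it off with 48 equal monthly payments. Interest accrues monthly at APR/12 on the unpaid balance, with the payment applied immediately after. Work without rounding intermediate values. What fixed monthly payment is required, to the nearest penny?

£591.33

Monthly rate r = 10.2%/12 = 0.85% = 0.0085.
Level-payment amortization: P = B₀·r / (1 − (1+r)^(−n)) = 23227.00·0.0085 / (1 − 1.0085^(−48)).
Denominator 1 − (1+r)^(−48) = 0.333873551.
P = 197.429 / 0.333873551 ≈ 591.33.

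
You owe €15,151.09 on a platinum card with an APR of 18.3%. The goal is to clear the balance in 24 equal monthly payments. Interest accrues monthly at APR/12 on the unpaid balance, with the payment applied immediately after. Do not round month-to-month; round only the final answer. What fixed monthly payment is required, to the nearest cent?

Monthly rate r = 18.3%/12 = 1.525% = 0.01525.
Level-payment amortization: P = B₀·r / (1 − (1+r)^(−n)) = 15151.09·0.01525 / (1 − 1.01525^(−24)).
Denominator 1 − (1+r)^(−24) = 0.304578611.
P = 231.054 / 0.304578611 ≈ 758.60.

€758.60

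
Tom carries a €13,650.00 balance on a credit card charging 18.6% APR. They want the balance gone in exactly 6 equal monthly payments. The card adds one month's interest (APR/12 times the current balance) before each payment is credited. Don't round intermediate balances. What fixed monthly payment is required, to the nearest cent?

Monthly rate r = 18.6%/12 = 1.55% = 0.0155.
Level-payment amortization: P = B₀·r / (1 − (1+r)^(−n)) = 13650.00·0.0155 / (1 − 1.0155^(−6)).
Denominator 1 − (1+r)^(−6) = 0.0881562335.
P = 211.575 / 0.0881562335 ≈ 2400.00.

€2,400.00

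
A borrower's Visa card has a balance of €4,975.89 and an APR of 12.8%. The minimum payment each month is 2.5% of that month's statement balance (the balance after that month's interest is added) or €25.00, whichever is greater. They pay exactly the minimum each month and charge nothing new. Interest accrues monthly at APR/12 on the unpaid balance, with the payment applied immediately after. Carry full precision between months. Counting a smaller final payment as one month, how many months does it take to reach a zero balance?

162 months

Monthly rate r = 12.8%/12 = 1.06667% = 0.0106667.
While 2.5% of the post-interest balance exceeds €25.00, each month B ← (B·(1+r))·(1 − 0.025), i.e. B shrinks by the factor (1+r)·0.975 = 0.9854.
This holds for months 1–110. Entering month 111 the balance is €986.85; 2.5% of the post-interest balance is now below €25.00, so the flat €25.00 minimum applies from here.
From month 111 a fixed €25.00 at rate r clears €986.85 in 52 more payments. Total: 110 + 52 = 162 months.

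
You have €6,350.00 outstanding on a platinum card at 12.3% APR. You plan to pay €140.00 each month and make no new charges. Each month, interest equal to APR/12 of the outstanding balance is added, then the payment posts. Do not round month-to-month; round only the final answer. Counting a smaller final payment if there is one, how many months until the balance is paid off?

Monthly rate r = 12.3%/12 = 1.025% = 0.01025.
Recurrence: B ← B·(1+r) − €140.00.
Month 1: interest €65.09; balance after payment €6,275.09.
Month 2: interest €64.32; balance after payment €6,199.41.
Closed form: n = −ln(1 − rB₀/P)/ln(1+r) = −ln(0.53509)/ln(1.01025) ≈ 61.319, so the balance reaches zero during payment 62.

62 payments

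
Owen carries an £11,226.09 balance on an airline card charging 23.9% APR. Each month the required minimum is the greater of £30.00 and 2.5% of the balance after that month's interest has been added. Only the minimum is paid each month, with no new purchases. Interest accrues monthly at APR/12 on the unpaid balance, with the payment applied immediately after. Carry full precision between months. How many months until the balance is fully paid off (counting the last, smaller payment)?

Monthly rate r = 23.9%/12 = 1.99167% = 0.0199167.
While 2.5% of the post-interest balance exceeds £30.00, each month B ← (B·(1+r))·(1 − 0.025), i.e. B shrinks by the factor (1+r)·0.975 = 0.99442.
This holds for months 1–404. Entering month 405 the balance is £1,170.11; 2.5% of the post-interest balance is now below £30.00, so the flat £30.00 minimum applies from here.
From month 405 a fixed £30.00 at rate r clears £1,170.11 in 77 more payments. Total: 404 + 77 = 481 months.

481 months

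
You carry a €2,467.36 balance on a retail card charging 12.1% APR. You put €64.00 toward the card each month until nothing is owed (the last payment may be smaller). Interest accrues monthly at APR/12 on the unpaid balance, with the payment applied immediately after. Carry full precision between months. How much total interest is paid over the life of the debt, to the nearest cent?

€672.61

Monthly rate r = 12.1%/12 = 1.00833% = 0.0100833.
Payoff takes n = ⌈−ln(1 − rB₀/P)/ln(1+r)⌉ = ⌈49.062⌉ = 50 payments; the last is €3.97.
Total paid = 49·€64.00 + €3.97 = €3,139.97.
Total interest = total paid − principal = €3,139.97 − €2,467.36 = €672.61.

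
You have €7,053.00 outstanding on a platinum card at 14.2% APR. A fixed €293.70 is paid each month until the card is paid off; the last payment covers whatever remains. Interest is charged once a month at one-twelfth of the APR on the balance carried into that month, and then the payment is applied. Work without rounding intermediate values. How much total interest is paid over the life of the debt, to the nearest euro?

€1,294

Monthly rate r = 14.2%/12 = 1.18333% = 0.0118333.
Payoff takes n = ⌈−ln(1 − rB₀/P)/ln(1+r)⌉ = ⌈28.419⌉ = 29 payments; the last is €123.33.
Total paid = 28·€293.70 + €123.33 = €8,346.93.
Total interest = total paid − principal = €8,346.93 − €7,053.00 = €1,293.93.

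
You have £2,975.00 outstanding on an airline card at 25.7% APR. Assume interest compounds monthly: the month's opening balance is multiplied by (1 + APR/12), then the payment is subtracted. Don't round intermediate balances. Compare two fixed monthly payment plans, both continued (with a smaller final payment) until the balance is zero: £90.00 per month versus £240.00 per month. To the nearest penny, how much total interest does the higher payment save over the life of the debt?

£1,732.45

Monthly rate r = 25.7%/12 = 2.14167% = 0.0214167.
At £90.00/mo: n = ⌈−ln(1 − rB₀/P)/ln(1+r)⌉ = 59 payments (last £7.48); total interest = total paid − £2,975.00 = £2,252.48.
At £240.00/mo: 15 payments (last £135.03); total interest £520.03.
Interest saved = £2,252.48 − £520.03 = £1,732.45.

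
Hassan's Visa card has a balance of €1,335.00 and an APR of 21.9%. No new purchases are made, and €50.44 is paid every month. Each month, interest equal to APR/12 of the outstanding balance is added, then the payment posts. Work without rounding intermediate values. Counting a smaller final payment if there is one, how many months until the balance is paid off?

Monthly rate r = 21.9%/12 = 1.825% = 0.01825.
Recurrence: B ← B·(1+r) − €50.44.
Month 1: interest €24.36; balance after payment €1,308.92.
Month 2: interest €23.89; balance after payment €1,282.37.
Closed form: n = −ln(1 − rB₀/P)/ln(1+r) = −ln(0.51698)/ln(1.01825) ≈ 36.480, so the balance reaches zero during payment 37.

37 months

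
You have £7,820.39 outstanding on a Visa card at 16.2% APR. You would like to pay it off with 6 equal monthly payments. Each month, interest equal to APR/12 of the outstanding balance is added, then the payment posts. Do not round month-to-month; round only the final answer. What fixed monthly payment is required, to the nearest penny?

Monthly rate r = 16.2%/12 = 1.35% = 0.0135.
Level-payment amortization: P = B₀·r / (1 − (1+r)^(−n)) = 7820.39·0.0135 / (1 − 1.0135^(−6)).
Denominator 1 − (1+r)^(−6) = 0.0773064562.
P = 105.575 / 0.0773064562 ≈ 1365.67.

£1,365.67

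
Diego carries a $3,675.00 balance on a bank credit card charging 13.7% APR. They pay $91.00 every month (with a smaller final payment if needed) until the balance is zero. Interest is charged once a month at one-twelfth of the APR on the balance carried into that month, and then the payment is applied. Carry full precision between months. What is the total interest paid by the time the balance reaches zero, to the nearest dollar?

Monthly rate r = 13.7%/12 = 1.14167% = 0.0114167.
Payoff takes n = ⌈−ln(1 − rB₀/P)/ln(1+r)⌉ = ⌈54.453⌉ = 55 payments; the last is $41.33.
Total paid = 54·$91.00 + $41.33 = $4,955.33.
Total interest = total paid − principal = $4,955.33 − $3,675.00 = $1,280.33.

$1,280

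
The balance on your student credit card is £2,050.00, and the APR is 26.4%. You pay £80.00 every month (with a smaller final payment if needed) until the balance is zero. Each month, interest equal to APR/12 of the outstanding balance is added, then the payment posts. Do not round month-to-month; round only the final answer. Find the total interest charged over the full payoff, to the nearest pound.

£1,000

Monthly rate r = 26.4%/12 = 2.2% = 0.022.
Payoff takes n = ⌈−ln(1 − rB₀/P)/ln(1+r)⌉ = ⌈38.120⌉ = 39 payments; the last is £9.66.
Total paid = 38·£80.00 + £9.66 = £3,049.66.
Total interest = total paid − principal = £3,049.66 − £2,050.00 = £999.66.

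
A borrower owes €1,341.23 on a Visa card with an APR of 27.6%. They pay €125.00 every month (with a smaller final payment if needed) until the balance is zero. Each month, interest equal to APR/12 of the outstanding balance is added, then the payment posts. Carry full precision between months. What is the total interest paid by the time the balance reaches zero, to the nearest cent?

€217.02

Monthly rate r = 27.6%/12 = 2.3% = 0.023.
Payoff takes n = ⌈−ln(1 − rB₀/P)/ln(1+r)⌉ = ⌈12.463⌉ = 13 payments; the last is €58.25.
Total paid = 12·€125.00 + €58.25 = €1,558.25.
Total interest = total paid − principal = €1,558.25 − €1,341.23 = €217.02.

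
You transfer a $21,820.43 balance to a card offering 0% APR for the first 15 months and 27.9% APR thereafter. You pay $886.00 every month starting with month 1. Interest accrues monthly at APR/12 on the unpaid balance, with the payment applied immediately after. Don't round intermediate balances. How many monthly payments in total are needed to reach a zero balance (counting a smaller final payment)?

Promo months 1–15 at r₀ = 0%/12 = 0; months 16+ at r₁ = 27.9%/12 = 0.02325.
After month 15 (no interest yet): B = $21,820.43 − 15·$886.00 = $8,530.43.
Then at r₁ with $886.00/mo: n₂ = −ln(1 − r₁·B/P)/ln(1+r₁) ≈ 11.03 → 12 more payments.

27 payments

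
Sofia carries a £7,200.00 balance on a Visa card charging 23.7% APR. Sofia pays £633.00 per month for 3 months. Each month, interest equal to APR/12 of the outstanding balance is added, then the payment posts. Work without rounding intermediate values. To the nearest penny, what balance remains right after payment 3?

Monthly rate r = 23.7%/12 = 1.975% = 0.01975.
Each month: B ← B·(1+r) − £633.00.
Month 1: interest £142.20; balance after payment £6,709.20.
Month 2: interest £132.51; balance after payment £6,208.71.
Month 3: interest £122.62; balance after payment £5,698.33.

£5,698.33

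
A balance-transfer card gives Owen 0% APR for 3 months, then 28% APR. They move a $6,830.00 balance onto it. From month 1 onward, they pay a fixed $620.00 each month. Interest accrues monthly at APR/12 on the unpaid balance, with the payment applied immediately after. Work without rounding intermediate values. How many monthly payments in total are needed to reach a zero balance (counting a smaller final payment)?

Promo months 1–3 at r₀ = 0%/12 = 0; months 4+ at r₁ = 28%/12 = 0.0233333.
After month 3 (no interest yet): B = $6,830.00 − 3·$620.00 = $4,970.00.
Then at r₁ with $620.00/mo: n₂ = −ln(1 − r₁·B/P)/ln(1+r₁) ≈ 8.98 → 9 more payments.

12 payments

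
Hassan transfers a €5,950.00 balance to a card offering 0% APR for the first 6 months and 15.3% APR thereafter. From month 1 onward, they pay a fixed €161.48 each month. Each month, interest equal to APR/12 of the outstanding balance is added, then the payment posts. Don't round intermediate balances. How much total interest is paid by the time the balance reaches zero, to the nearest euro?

€1,388

Promo months 1–6 at r₀ = 0%/12 = 0; months 7+ at r₁ = 15.3%/12 = 0.01275.
After month 6 (no interest yet): B = €5,950.00 − 6·€161.48 = €4,981.12.
Then at r₁ with €161.48/mo: n₂ = −ln(1 − r₁·B/P)/ln(1+r₁) ≈ 39.44 → 40 more payments.
Total paid = 45·€161.48 + €71.70 = €7,338.30; interest = €7,338.30 − €5,950.00 = €1,388.30.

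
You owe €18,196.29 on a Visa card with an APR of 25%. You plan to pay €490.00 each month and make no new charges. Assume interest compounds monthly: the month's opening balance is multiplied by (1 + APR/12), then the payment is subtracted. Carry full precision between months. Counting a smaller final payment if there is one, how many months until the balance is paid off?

73 months

Monthly rate r = 25%/12 = 2.08333% = 0.0208333.
Recurrence: B ← B·(1+r) − €490.00.
Month 1: interest €379.09; balance after payment €18,085.38.
Month 2: interest €376.78; balance after payment €17,972.16.
Closed form: n = −ln(1 − rB₀/P)/ln(1+r) = −ln(0.22635)/ln(1.02083) ≈ 72.053, so the balance reaches zero during payment 73.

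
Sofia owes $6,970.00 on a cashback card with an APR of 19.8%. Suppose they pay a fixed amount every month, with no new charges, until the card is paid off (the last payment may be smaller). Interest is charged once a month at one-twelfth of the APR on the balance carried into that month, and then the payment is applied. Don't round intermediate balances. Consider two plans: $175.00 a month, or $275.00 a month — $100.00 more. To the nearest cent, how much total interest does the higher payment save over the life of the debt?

$2,346.20

Monthly rate r = 19.8%/12 = 1.65% = 0.0165.
At $175.00/mo: n = ⌈−ln(1 − rB₀/P)/ln(1+r)⌉ = 66 payments (last $72.81); total interest = total paid − $6,970.00 = $4,477.81.
At $275.00/mo: 34 payments (last $26.61); total interest $2,131.61.
Interest saved = $4,477.81 − $2,131.61 = $2,346.20.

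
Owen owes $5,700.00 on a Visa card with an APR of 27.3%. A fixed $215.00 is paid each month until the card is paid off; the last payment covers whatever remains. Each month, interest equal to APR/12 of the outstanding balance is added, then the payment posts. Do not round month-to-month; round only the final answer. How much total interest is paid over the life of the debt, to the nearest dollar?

Monthly rate r = 27.3%/12 = 2.275% = 0.02275.
Payoff takes n = ⌈−ln(1 − rB₀/P)/ln(1+r)⌉ = ⌈41.083⌉ = 42 payments; the last is $18.08.
Total paid = 41·$215.00 + $18.08 = $8,833.08.
Total interest = total paid − principal = $8,833.08 − $5,700.00 = $3,133.08.

$3,133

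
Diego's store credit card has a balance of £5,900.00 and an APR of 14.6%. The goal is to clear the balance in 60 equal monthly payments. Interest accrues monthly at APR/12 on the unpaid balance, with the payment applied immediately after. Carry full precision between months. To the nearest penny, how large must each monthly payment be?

Monthly rate r = 14.6%/12 = 1.21667% = 0.0121667.
Level-payment amortization: P = B₀·r / (1 − (1+r)^(−n)) = 5900.00·0.0121667 / (1 − 1.01217^(−60)).
Denominator 1 − (1+r)^(−60) = 0.515963451.
P = 71.7833 / 0.515963451 ≈ 139.12.

£139.12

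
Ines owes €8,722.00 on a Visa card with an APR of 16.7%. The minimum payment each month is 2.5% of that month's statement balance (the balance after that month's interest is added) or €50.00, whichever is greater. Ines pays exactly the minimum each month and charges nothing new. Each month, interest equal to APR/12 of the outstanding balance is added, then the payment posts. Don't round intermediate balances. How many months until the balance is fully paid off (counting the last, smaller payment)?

187 months

Monthly rate r = 16.7%/12 = 1.39167% = 0.0139167.
While 2.5% of the post-interest balance exceeds €50.00, each month B ← (B·(1+r))·(1 − 0.025), i.e. B shrinks by the factor (1+r)·0.975 = 0.98857.
This holds for months 1–130. Entering month 131 the balance is €1,956.64; 2.5% of the post-interest balance is now below €50.00, so the flat €50.00 minimum applies from here.
From month 131 a fixed €50.00 at rate r clears €1,956.64 in 57 more payments. Total: 130 + 57 = 187 months.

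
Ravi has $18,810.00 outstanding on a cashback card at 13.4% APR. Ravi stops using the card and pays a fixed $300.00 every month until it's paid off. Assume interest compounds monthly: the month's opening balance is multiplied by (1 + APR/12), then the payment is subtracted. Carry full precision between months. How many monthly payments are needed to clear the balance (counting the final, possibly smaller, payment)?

109 months

Monthly rate r = 13.4%/12 = 1.11667% = 0.0111667.
Recurrence: B ← B·(1+r) − $300.00.
Month 1: interest $210.04; balance after payment $18,720.04.
Month 2: interest $209.04; balance after payment $18,629.09.
Closed form: n = −ln(1 − rB₀/P)/ln(1+r) = −ln(0.29985)/ln(1.01117) ≈ 108.464, so the balance reaches zero during payment 109.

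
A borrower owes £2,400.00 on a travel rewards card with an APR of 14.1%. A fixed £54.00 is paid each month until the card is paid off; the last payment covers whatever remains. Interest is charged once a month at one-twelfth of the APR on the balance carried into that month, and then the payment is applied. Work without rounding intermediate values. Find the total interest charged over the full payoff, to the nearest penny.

Monthly rate r = 14.1%/12 = 1.175% = 0.01175.
Payoff takes n = ⌈−ln(1 − rB₀/P)/ln(1+r)⌉ = ⌈63.229⌉ = 64 payments; the last is £12.42.
Total paid = 63·£54.00 + £12.42 = £3,414.42.
Total interest = total paid − principal = £3,414.42 − £2,400.00 = £1,014.42.

£1,014.42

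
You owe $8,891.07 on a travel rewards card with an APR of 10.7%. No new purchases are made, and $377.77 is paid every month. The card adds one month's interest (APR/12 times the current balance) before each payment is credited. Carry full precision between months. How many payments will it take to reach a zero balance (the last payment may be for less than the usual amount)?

Monthly rate r = 10.7%/12 = 0.891667% = 0.00891667.
Recurrence: B ← B·(1+r) − $377.77.
Month 1: interest $79.28; balance after payment $8,592.58.
Month 2: interest $76.62; balance after payment $8,291.43.
Closed form: n = −ln(1 − rB₀/P)/ln(1+r) = −ln(0.79014)/ln(1.00892) ≈ 26.534, so the balance reaches zero during payment 27.

27 months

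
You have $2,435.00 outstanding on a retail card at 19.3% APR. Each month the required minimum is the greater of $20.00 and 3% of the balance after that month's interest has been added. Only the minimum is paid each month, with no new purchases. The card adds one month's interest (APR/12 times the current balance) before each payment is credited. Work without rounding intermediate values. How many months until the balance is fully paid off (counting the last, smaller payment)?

Monthly rate r = 19.3%/12 = 1.60833% = 0.0160833.
While 3% of the post-interest balance exceeds $20.00, each month B ← (B·(1+r))·(1 − 0.03), i.e. B shrinks by the factor (1+r)·0.97 = 0.9856.
This holds for months 1–91. Entering month 92 the balance is $650.57; 3% of the post-interest balance is now below $20.00, so the flat $20.00 minimum applies from here.
From month 92 a fixed $20.00 at rate r clears $650.57 in 47 more payments. Total: 91 + 47 = 138 months.

138 months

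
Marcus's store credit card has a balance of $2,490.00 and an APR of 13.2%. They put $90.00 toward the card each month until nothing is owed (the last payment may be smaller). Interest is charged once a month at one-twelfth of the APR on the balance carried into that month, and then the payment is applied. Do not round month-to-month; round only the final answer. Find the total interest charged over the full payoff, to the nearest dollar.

$495

Monthly rate r = 13.2%/12 = 1.1% = 0.011.
Payoff takes n = ⌈−ln(1 − rB₀/P)/ln(1+r)⌉ = ⌈33.171⌉ = 34 payments; the last is $15.43.
Total paid = 33·$90.00 + $15.43 = $2,985.43.
Total interest = total paid − principal = $2,985.43 − $2,490.00 = $495.43.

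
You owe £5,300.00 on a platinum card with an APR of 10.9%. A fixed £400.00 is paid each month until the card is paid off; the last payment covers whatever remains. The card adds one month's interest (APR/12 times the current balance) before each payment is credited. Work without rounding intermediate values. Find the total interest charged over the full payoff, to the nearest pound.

Monthly rate r = 10.9%/12 = 0.908333% = 0.00908333.
Payoff takes n = ⌈−ln(1 − rB₀/P)/ln(1+r)⌉ = ⌈14.182⌉ = 15 payments; the last is £72.96.
Total paid = 14·£400.00 + £72.96 = £5,672.96.
Total interest = total paid − principal = £5,672.96 − £5,300.00 = £372.96.

£373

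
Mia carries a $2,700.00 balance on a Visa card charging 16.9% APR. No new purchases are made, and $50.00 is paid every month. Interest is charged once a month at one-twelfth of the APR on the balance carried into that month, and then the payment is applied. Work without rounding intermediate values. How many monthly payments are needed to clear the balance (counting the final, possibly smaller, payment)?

103 payments

Monthly rate r = 16.9%/12 = 1.40833% = 0.0140833.
Recurrence: B ← B·(1+r) − $50.00.
Month 1: interest $38.02; balance after payment $2,688.03.
Month 2: interest $37.86; balance after payment $2,675.88.
Closed form: n = −ln(1 − rB₀/P)/ln(1+r) = −ln(0.2395)/ln(1.01408) ≈ 102.195, so the balance reaches zero during payment 103.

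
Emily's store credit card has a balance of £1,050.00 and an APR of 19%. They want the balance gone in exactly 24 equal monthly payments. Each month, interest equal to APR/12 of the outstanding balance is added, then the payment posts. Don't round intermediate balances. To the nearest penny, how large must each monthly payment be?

£52.93

Monthly rate r = 19%/12 = 1.58333% = 0.0158333.
Level-payment amortization: P = B₀·r / (1 − (1+r)^(−n)) = 1050.00·0.0158333 / (1 − 1.01583^(−24)).
Denominator 1 − (1+r)^(−24) = 0.314099736.
P = 16.625 / 0.314099736 ≈ 52.93.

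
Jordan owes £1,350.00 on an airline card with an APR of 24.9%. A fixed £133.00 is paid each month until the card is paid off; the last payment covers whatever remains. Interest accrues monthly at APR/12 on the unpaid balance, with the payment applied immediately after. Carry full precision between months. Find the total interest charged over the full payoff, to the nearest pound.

£182

Monthly rate r = 24.9%/12 = 2.075% = 0.02075.
Payoff takes n = ⌈−ln(1 − rB₀/P)/ln(1+r)⌉ = ⌈11.516⌉ = 12 payments; the last is £68.94.
Total paid = 11·£133.00 + £68.94 = £1,531.94.
Total interest = total paid − principal = £1,531.94 − £1,350.00 = £181.94.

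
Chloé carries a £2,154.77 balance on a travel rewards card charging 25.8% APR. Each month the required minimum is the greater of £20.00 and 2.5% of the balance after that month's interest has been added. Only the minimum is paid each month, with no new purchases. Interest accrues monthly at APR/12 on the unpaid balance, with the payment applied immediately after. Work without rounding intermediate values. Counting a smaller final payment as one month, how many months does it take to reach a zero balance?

337 months

Monthly rate r = 25.8%/12 = 2.15% = 0.0215.
While 2.5% of the post-interest balance exceeds £20.00, each month B ← (B·(1+r))·(1 − 0.025), i.e. B shrinks by the factor (1+r)·0.975 = 0.99596.
This holds for months 1–251. Entering month 252 the balance is £780.53; 2.5% of the post-interest balance is now below £20.00, so the flat £20.00 minimum applies from here.
From month 252 a fixed £20.00 at rate r clears £780.53 in 86 more payments. Total: 251 + 86 = 337 months.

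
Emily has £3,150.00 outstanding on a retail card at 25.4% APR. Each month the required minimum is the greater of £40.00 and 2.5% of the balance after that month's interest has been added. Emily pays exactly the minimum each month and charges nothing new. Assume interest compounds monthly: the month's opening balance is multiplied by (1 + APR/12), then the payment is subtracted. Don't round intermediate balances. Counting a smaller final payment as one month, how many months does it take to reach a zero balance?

Monthly rate r = 25.4%/12 = 2.11667% = 0.0211667.
While 2.5% of the post-interest balance exceeds £40.00, each month B ← (B·(1+r))·(1 − 0.025), i.e. B shrinks by the factor (1+r)·0.975 = 0.99564.
This holds for months 1–160. Entering month 161 the balance is £1,564.98; 2.5% of the post-interest balance is now below £40.00, so the flat £40.00 minimum applies from here.
From month 161 a fixed £40.00 at rate r clears £1,564.98 in 85 more payments. Total: 160 + 85 = 245 months.

245 months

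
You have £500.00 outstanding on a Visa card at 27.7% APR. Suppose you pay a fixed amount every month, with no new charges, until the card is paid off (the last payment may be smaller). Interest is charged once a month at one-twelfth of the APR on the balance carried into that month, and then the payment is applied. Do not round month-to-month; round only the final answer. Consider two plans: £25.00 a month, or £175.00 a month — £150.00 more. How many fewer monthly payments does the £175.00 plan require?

Monthly rate r = 27.7%/12 = 2.30833% = 0.0230833.
At £25.00/mo: n = ⌈−ln(1 − rB₀/P)/ln(1+r)⌉ = 28 payments (last £3.44); total interest = total paid − £500.00 = £178.44.
At £175.00/mo: 3 payments (last £173.22); total interest £23.22.
Payments saved = 28 − 3 = 25.

25 fewer payments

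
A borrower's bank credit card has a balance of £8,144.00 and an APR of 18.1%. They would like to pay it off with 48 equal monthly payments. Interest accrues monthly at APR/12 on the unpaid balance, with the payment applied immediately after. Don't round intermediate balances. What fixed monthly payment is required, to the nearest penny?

£239.66

Monthly rate r = 18.1%/12 = 1.50833% = 0.0150833.
Level-payment amortization: P = B₀·r / (1 − (1+r)^(−n)) = 8144.00·0.0150833 / (1 − 1.01508^(−48)).
Denominator 1 − (1+r)^(−48) = 0.51256295.
P = 122.839 / 0.51256295 ≈ 239.66.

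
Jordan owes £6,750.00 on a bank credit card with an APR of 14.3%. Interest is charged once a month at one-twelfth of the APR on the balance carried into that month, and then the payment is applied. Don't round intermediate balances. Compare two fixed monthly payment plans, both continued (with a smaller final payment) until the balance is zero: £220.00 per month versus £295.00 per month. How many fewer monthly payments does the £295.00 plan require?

12 fewer payments

Monthly rate r = 14.3%/12 = 1.19167% = 0.0119167.
At £220.00/mo: n = ⌈−ln(1 − rB₀/P)/ln(1+r)⌉ = 39 payments (last £92.40); total interest = total paid − £6,750.00 = £1,702.40.
At £295.00/mo: 27 payments (last £258.49); total interest £1,178.49.
Payments saved = 39 − 27 = 12.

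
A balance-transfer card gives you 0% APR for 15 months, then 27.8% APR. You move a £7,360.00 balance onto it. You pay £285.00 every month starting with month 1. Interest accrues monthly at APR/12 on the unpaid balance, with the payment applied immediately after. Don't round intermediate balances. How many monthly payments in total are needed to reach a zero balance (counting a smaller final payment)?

Promo months 1–15 at r₀ = 0%/12 = 0; months 16+ at r₁ = 27.8%/12 = 0.0231667.
After month 15 (no interest yet): B = £7,360.00 − 15·£285.00 = £3,085.00.
Then at r₁ with £285.00/mo: n₂ = −ln(1 − r₁·B/P)/ln(1+r₁) ≈ 12.61 → 13 more payments.

28 payments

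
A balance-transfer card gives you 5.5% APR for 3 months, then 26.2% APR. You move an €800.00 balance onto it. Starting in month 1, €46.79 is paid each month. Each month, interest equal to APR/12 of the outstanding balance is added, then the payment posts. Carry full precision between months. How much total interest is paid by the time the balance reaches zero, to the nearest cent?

Promo months 1–3 at r₀ = 5.5%/12 = 0.00458333; months 4+ at r₁ = 26.2%/12 = 0.0218333.
After month 3: iterate B ← B·(1+r₀) − €46.79 for 3 months → €670.04.
Then at r₁ with €46.79/mo: n₂ = −ln(1 − r₁·B/P)/ln(1+r₁) ≈ 17.36 → 18 more payments.
Total paid = 20·€46.79 + €16.90 = €952.70; interest = €952.70 − €800.00 = €152.70.

€152.70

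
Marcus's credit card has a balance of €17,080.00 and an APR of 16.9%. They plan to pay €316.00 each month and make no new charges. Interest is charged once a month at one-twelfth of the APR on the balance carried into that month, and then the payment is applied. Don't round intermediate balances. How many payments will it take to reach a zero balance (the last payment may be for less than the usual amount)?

Monthly rate r = 16.9%/12 = 1.40833% = 0.0140833.
Recurrence: B ← B·(1+r) − €316.00.
Month 1: interest €240.54; balance after payment €17,004.54.
Month 2: interest €239.48; balance after payment €16,928.02.
Closed form: n = −ln(1 − rB₀/P)/ln(1+r) = −ln(0.23879)/ln(1.01408) ≈ 102.408, so the balance reaches zero during payment 103.

103 months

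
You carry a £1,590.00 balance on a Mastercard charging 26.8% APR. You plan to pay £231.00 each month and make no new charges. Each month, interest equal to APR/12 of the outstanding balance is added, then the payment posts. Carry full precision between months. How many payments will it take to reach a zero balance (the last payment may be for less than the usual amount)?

8 months

Monthly rate r = 26.8%/12 = 2.23333% = 0.0223333.
Recurrence: B ← B·(1+r) − £231.00.
Month 1: interest £35.51; balance after payment £1,394.51.
Month 2: interest £31.14; balance after payment £1,194.65.
Closed form: n = −ln(1 − rB₀/P)/ln(1+r) = −ln(0.84628)/ln(1.02233) ≈ 7.557, so the balance reaches zero during payment 8.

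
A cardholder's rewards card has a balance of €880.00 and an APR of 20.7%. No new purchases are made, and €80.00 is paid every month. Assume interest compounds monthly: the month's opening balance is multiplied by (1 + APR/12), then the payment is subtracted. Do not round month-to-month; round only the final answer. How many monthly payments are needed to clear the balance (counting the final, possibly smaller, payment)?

Monthly rate r = 20.7%/12 = 1.725% = 0.01725.
Recurrence: B ← B·(1+r) − €80.00.
Month 1: interest €15.18; balance after payment €815.18.
Month 2: interest €14.06; balance after payment €749.24.
Closed form: n = −ln(1 − rB₀/P)/ln(1+r) = −ln(0.81025)/ln(1.01725) ≈ 12.303, so the balance reaches zero during payment 13.

13 months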